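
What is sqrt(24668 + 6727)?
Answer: sqrt(31395) ≈ 177.19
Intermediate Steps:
sqrt(24668 + 6727) = sqrt(31395)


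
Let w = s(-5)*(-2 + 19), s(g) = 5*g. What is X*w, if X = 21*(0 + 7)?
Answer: -62475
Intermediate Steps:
w = -425 (w = (5*(-5))*(-2 + 19) = -25*17 = -425)
X = 147 (X = 21*7 = 147)
X*w = 147*(-425) = -62475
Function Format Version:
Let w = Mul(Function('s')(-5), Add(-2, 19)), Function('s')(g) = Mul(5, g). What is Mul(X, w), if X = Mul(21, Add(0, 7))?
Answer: -62475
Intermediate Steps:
w = -425 (w = Mul(Mul(5, -5), Add(-2, 19)) = Mul(-25, 17) = -425)
X = 147 (X = Mul(21, 7) = 147)
Mul(X, w) = Mul(147, -425) = -62475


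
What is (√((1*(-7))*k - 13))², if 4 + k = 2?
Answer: 1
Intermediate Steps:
k = -2 (k = -4 + 2 = -2)
(√((1*(-7))*k - 13))² = (√((1*(-7))*(-2) - 13))² = (√(-7*(-2) - 13))² = (√(14 - 13))² = (√1)² = 1² = 1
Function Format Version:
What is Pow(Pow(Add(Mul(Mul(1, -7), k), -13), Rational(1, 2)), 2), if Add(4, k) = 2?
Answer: 1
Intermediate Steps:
k = -2 (k = Add(-4, 2) = -2)
Pow(Pow(Add(Mul(Mul(1, -7), k), -13), Rational(1, 2)), 2) = Pow(Pow(Add(Mul(Mul(1, -7), -2), -13), Rational(1, 2)), 2) = Pow(Pow(Add(Mul(-7, -2), -13), Rational(1, 2)), 2) = Pow(Pow(Add(14, -13), Rational(1, 2)), 2) = Pow(Pow(1, Rational(1, 2)), 2) = Pow(1, 2) = 1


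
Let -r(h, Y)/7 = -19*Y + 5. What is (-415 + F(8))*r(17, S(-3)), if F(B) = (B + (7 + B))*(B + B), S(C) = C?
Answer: 20398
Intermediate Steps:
r(h, Y) = -35 + 133*Y (r(h, Y) = -7*(-19*Y + 5) = -7*(5 - 19*Y) = -35 + 133*Y)
F(B) = 2*B*(7 + 2*B) (F(B) = (7 + 2*B)*(2*B) = 2*B*(7 + 2*B))
(-415 + F(8))*r(17, S(-3)) = (-415 + 2*8*(7 + 2*8))*(-35 + 133*(-3)) = (-415 + 2*8*(7 + 16))*(-35 - 399) = (-415 + 2*8*23)*(-434) = (-415 + 368)*(-434) = -47*(-434) = 20398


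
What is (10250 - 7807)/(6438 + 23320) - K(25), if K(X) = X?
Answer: -741507/29758 ≈ -24.918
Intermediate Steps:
(10250 - 7807)/(6438 + 23320) - K(25) = (10250 - 7807)/(6438 + 23320) - 1*25 = 2443/29758 - 25 = -741507/29758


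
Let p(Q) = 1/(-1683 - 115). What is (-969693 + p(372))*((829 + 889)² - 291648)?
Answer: -2318757562453070/899 ≈ -2.5793e+12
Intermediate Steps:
p(Q) = -1/1798 (p(Q) = 1/(-1798) = -1/1798)
(-969693 + p(372))*((829 + 889)² - 291648) = (-969693 - 1/1798)*((829 + 889)² - 291648) = -1743508015*(1718² - 291648)/1798 = -1743508015*(2951524 - 291648)/1798 = -1743508015/1798*2659876 = -2318757562453070/899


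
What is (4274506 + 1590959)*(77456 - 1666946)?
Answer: -9323097962850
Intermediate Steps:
(4274506 + 1590959)*(77456 - 1666946) = 5865465*(-1589490) = -9323097962850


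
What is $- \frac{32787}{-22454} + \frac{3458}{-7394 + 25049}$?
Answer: $\frac{656500417}{396425370} \approx 1.656$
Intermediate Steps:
$- \frac{32787}{-22454} + \frac{3458}{-7394 + 25049} = \left(-32787\right) \left(- \frac{1}{22454}\right) + \frac{3458}{17655} = \frac{32787}{22454} + 3458 \cdot \frac{1}{17655} = \frac{32787}{22454} + \frac{3458}{17655} = \frac{656500417}{396425370}$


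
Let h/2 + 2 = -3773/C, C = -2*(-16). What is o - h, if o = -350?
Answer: -1763/16 ≈ -110.19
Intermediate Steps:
C = 32
h = -3837/16 (h = -4 + 2*(-3773/32) = -4 - 3773/16 = -3837/16 ≈ -239.81)
o - h = -350 - 1*(-3837/16) = -350 + 3837/16 = -1763/16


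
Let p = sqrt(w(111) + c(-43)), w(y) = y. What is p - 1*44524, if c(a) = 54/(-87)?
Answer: -44524 + sqrt(92829)/29 ≈ -44514.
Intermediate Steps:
c(a) = -18/29 (c(a) = 54*(-1/87) = -18/29)
p = sqrt(92829)/29 (p = sqrt(111 - 18/29) = sqrt(3201/29) = sqrt(92829)/29 ≈ 10.506)
p - 1*44524 = sqrt(92829)/29 - 1*44524 = sqrt(92829)/29 - 44524 = -44524 + sqrt(92829)/29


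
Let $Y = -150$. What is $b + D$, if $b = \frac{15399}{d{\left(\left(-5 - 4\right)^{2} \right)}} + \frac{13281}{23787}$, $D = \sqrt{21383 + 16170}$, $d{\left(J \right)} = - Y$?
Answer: $\frac{40920907}{396450} + 47 \sqrt{17} \approx 297.0$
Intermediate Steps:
$d{\left(J \right)} = 150$ ($d{\left(J \right)} = \left(-1\right) \left(-150\right) = 150$)
$D = 47 \sqrt{17}$ ($D = \sqrt{37553} = 47 \sqrt{17} \approx 193.79$)
$b = \frac{40920907}{396450}$ ($b = \frac{15399}{150} + \frac{13281}{23787} = 15399 \cdot \frac{1}{150} + 13281 \cdot \frac{1}{23787} = \frac{5133}{50} + \frac{4427}{7929} = \frac{40920907}{396450} \approx 103.22$)
$b + D = \frac{40920907}{396450} + 47 \sqrt{17}$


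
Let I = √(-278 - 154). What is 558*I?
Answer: 6696*I*√3 ≈ 11598.0*I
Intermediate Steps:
I = 12*I*√3 (I = √(-432) = 12*I*√3 ≈ 20.785*I)
558*I = 558*(12*I*√3) = 6696*I*√3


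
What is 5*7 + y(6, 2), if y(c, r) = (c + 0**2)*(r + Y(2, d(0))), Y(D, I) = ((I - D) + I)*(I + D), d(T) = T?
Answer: 23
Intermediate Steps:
Y(D, I) = (D + I)*(-D + 2*I) (Y(D, I) = (-D + 2*I)*(D + I) = (D + I)*(-D + 2*I))
y(c, r) = c*(-4 + r) (y(c, r) = (c + 0**2)*(r + (-1*2**2 + 2*0**2 + 2*0)) = (c + 0)*(r + (-1*4 + 2*0 + 0)) = c*(r + (-4 + 0 + 0)) = c*(r - 4) = c*(-4 + r))
5*7 + y(6, 2) = 5*7 + 6*(-4 + 2) = 35 + 6*(-2) = 35 - 12 = 23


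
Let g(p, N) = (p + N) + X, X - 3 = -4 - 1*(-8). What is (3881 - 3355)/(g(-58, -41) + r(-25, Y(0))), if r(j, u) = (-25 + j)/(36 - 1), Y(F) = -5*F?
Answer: -1841/327 ≈ -5.6300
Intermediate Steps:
X = 7 (X = 3 + (-4 - 1*(-8)) = 3 + (-4 + 8) = 3 + 4 = 7)
g(p, N) = 7 + N + p (g(p, N) = (p + N) + 7 = (N + p) + 7 = 7 + N + p)
r(j, u) = -5/7 + j/35 (r(j, u) = (-25 + j)/35 = (-25 + j)*(1/35) = -5/7 + j/35)
(3881 - 3355)/(g(-58, -41) + r(-25, Y(0))) = (3881 - 3355)/((7 - 41 - 58) + (-5/7 + (1/35)*(-25))) = 526/(-92 + (-5/7 - 5/7)) = 526/(-92 - 10/7) = 526/(-654/7) = 526*(-7/654) = -1841/327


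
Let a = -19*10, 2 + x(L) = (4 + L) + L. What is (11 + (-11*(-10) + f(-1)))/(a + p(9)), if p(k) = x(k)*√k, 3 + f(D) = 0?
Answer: -59/65 ≈ -0.90769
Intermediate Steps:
x(L) = 2 + 2*L (x(L) = -2 + ((4 + L) + L) = -2 + (4 + 2*L) = 2 + 2*L)
f(D) = -3 (f(D) = -3 + 0 = -3)
a = -190
p(k) = √k*(2 + 2*k) (p(k) = (2 + 2*k)*√k = √k*(2 + 2*k))
(11 + (-11*(-10) + f(-1)))/(a + p(9)) = (11 + (-11*(-10) - 3))/(-190 + 2*√9*(1 + 9)) = (11 + (110 - 3))/(-190 + 2*3*10) = (11 + 107)/(-190 + 60) = 118/(-130) = 118*(-1/130) = -59/65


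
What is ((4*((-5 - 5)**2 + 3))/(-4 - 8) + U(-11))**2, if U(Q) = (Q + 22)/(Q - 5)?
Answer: 2825761/2304 ≈ 1226.5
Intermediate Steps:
U(Q) = (22 + Q)/(-5 + Q)
((4*((-5 - 5)**2 + 3))/(-4 - 8) + U(-11))**2 = ((4*((-5 - 5)**2 + 3))/(-4 - 8) + (22 - 11)/(-5 - 11))**2 = ((4*((-10)**2 + 3))/(-12) + 11/(-16))**2 = ((4*(100 + 3))*(-1/12) - 1/16*11)**2 = ((4*103)*(-1/12) - 11/16)**2 = (412*(-1/12) - 11/16)**2 = (-103/3 - 11/16)**2 = (-1681/48)**2 = 2825761/2304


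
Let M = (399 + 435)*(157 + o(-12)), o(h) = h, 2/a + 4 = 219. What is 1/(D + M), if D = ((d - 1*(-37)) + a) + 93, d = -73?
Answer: 215/26012207 ≈ 8.2653e-6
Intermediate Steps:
a = 2/215 (a = 2/(-4 + 219) = 2/215 ≈ 0.0093023)
M = 120930 (M = (399 + 435)*(157 - 12) = 834*145 = 120930)
D = 12257/215 (D = ((-73 - 1*(-37)) + 2/215) + 93 = ((-73 + 37) + 2/215) + 93 = (-36 + 2/215) + 93 = -7738/215 + 93 = 12257/215 ≈ 57.009)
1/(D + M) = 1/(12257/215 + 120930) = 1/(26012207/215) = 215/26012207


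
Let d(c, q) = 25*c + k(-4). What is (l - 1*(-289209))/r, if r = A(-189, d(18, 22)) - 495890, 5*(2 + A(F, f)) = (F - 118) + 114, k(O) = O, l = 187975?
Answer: -2385920/2479653 ≈ -0.96220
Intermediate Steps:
d(c, q) = -4 + 25*c (d(c, q) = 25*c - 4 = -4 + 25*c)
A(F, f) = -14/5 + F/5 (A(F, f) = -2 + ((F - 118) + 114)/5 = -2 + ((-118 + F) + 114)/5 = -2 + (-4 + F)/5 = -2 + (-⅘ + F/5) = -14/5 + F/5)
r = -2479653/5 (r = (-14/5 + (⅕)*(-189)) - 495890 = (-14/5 - 189/5) - 495890 = -203/5 - 495890 = -2479653/5 ≈ -4.9593e+5)
(l - 1*(-289209))/r = (187975 - 1*(-289209))/(-2479653/5) = (187975 + 289209)*(-5/2479653) = 477184*(-5/2479653) = -2385920/2479653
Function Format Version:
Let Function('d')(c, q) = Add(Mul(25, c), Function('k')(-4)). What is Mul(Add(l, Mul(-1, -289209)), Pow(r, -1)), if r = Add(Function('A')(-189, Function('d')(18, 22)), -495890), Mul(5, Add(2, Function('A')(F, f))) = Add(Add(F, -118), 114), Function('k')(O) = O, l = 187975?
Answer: Rational(-2385920, 2479653) ≈ -0.96220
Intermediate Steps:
Function('d')(c, q) = Add(-4, Mul(25, c)) (Function('d')(c, q) = Add(Mul(25, c), -4) = Add(-4, Mul(25, c)))
Function('A')(F, f) = Add(Rational(-14, 5), Mul(Rational(1, 5), F)) (Function('A')(F, f) = Add(-2, Mul(Rational(1, 5), Add(Add(F, -118), 114))) = Add(-2, Mul(Rational(1, 5), Add(Add(-118, F), 114))) = Add(-2, Mul(Rational(1, 5), Add(-4, F))) = Add(-2, Add(Rational(-4, 5), Mul(Rational(1, 5), F))) = Add(Rational(-14, 5), Mul(Rational(1, 5), F)))
r = Rational(-2479653, 5) (r = Add(Add(Rational(-14, 5), Mul(Rational(1, 5), -189)), -495890) = Add(Add(Rational(-14, 5), Rational(-189, 5)), -495890) = Add(Rational(-203, 5), -495890) = Rational(-2479653, 5) ≈ -4.9593e+5)
Mul(Add(l, Mul(-1, -289209)), Pow(r, -1)) = Mul(Add(187975, Mul(-1, -289209)), Pow(Rational(-2479653, 5), -1)) = Mul(Add(187975, 289209), Rational(-5, 2479653)) = Mul(477184, Rational(-5, 2479653)) = Rational(-2385920, 2479653)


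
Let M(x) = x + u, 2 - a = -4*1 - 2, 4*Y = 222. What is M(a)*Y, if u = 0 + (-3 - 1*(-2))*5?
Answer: 333/2 ≈ 166.50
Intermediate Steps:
Y = 111/2 (Y = (¼)*222 = 111/2 ≈ 55.500)
u = -5 (u = 0 + (-3 + 2)*5 = 0 - 1*5 = 0 - 5 = -5)
a = 8 (a = 2 - (-4*1 - 2) = 2 - (-4 - 2) = 2 - 1*(-6) = 2 + 6 = 8)
M(x) = -5 + x (M(x) = x - 5 = -5 + x)
M(a)*Y = (-5 + 8)*(111/2) = 3*(111/2) = 333/2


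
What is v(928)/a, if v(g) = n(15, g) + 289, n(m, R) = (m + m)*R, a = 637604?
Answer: 28129/637604 ≈ 0.044117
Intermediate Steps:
n(m, R) = 2*R*m (n(m, R) = (2*m)*R = 2*R*m)
v(g) = 289 + 30*g (v(g) = 2*g*15 + 289 = 30*g + 289 = 289 + 30*g)
v(928)/a = (289 + 30*928)/637604 = (289 + 27840)*(1/637604) = 28129*(1/637604) = 28129/637604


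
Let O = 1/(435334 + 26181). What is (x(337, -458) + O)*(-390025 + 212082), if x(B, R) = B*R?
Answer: 12675412684973227/461515 ≈ 2.7465e+10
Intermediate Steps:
O = 1/461515 ≈ 2.1668e-6
(x(337, -458) + O)*(-390025 + 212082) = (337*(-458) + 1/461515)*(-390025 + 212082) = (-154346 + 1/461515)*(-177943) = -71232994189/461515*(-177943) = 12675412684973227/461515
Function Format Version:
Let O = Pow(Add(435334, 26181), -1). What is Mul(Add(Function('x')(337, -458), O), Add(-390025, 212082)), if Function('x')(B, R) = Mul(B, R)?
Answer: Rational(12675412684973227, 461515) ≈ 2.7465e+10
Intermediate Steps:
O = Rational(1, 461515) (O = Pow(461515, -1) = Rational(1, 461515) ≈ 2.1668e-6)
Mul(Add(Function('x')(337, -458), O), Add(-390025, 212082)) = Mul(Add(Mul(337, -458), Rational(1, 461515)), Add(-390025, 212082)) = Mul(Add(-154346, Rational(1, 461515)), -177943) = Mul(Rational(-71232994189, 461515), -177943) = Rational(12675412684973227, 461515)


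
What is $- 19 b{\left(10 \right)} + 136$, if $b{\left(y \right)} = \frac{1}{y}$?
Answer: $\frac{1341}{10} \approx 134.1$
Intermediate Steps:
$- 19 b{\left(10 \right)} + 136 = - \frac{19}{10} + 136 = \frac{1341}{10}$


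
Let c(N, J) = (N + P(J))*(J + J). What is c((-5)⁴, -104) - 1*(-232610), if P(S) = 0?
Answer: 102610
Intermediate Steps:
c(N, J) = 2*J*N (c(N, J) = (N + 0)*(J + J) = N*(2*J) = 2*J*N)
c((-5)⁴, -104) - 1*(-232610) = 2*(-104)*(-5)⁴ - 1*(-232610) = 2*(-104)*625 + 232610 = -130000 + 232610 = 102610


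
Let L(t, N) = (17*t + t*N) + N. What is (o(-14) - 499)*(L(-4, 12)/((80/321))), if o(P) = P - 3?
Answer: 1076634/5 ≈ 2.1533e+5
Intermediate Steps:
o(P) = -3 + P
L(t, N) = N + 17*t + N*t (L(t, N) = (17*t + N*t) + N = N + 17*t + N*t)
(o(-14) - 499)*(L(-4, 12)/((80/321))) = ((-3 - 14) - 499)*((12 + 17*(-4) + 12*(-4))/((80/321))) = (-17 - 499)*((12 - 68 - 48)/((80*(1/321)))) = -(-53664)/80/321 = -(-53664)*321/80 = -516*(-4173/10) = 1076634/5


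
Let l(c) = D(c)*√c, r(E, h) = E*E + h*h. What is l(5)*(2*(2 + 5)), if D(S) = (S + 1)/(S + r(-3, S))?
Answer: 28*√5/13 ≈ 4.8161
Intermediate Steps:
r(E, h) = E² + h²
D(S) = (1 + S)/(9 + S + S²) (D(S) = (S + 1)/(S + ((-3)² + S²)) = (1 + S)/(S + (9 + S²)) = (1 + S)/(9 + S + S²))
l(c) = √c*(1 + c)/(9 + c + c²) (l(c) = ((1 + c)/(9 + c + c²))*√c = √c*(1 + c)/(9 + c + c²))
l(5)*(2*(2 + 5)) = (√5*(1 + 5)/(9 + 5 + 5²))*(2*(2 + 5)) = (√5*6/(9 + 5 + 25))*(2*7) = (√5*6/39)*14 = (√5*(1/39)*6)*14 = (2*√5/13)*14 = 28*√5/13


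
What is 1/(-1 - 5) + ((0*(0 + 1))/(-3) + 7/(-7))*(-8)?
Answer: 47/6 ≈ 7.8333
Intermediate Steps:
1/(-1 - 5) + ((0*(0 + 1))/(-3) + 7/(-7))*(-8) = 1/(-6) + ((0*1)*(-⅓) + 7*(-⅐))*(-8) = -⅙*1 + (0*(-⅓) - 1)*(-8) = -⅙ + (0 - 1)*(-8) = -⅙ - 1*(-8) = -⅙ + 8 = 47/6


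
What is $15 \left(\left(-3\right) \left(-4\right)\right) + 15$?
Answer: $195$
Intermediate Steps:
$15 \left(\left(-3\right) \left(-4\right)\right) + 15 = 15 \cdot 12 + 15 = 180 + 15 = 195$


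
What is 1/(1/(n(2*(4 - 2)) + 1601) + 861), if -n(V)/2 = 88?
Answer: 1425/1226926 ≈ 0.0011614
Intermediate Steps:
n(V) = -176 (n(V) = -2*88 = -176)
1/(1/(n(2*(4 - 2)) + 1601) + 861) = 1/(1/(-176 + 1601) + 861) = 1/(1/1425 + 861) = 1/(1226926/1425) = 1425/1226926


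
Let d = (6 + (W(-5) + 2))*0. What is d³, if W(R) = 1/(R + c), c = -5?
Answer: 0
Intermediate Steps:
W(R) = 1/(-5 + R) (W(R) = 1/(R - 5) = 1/(-5 + R))
d = 0 (d = (6 + (1/(-5 - 5) + 2))*0 = (6 + (1/(-10) + 2))*0 = (6 + (-⅒ + 2))*0 = (6 + 19/10)*0 = (79/10)*0 = 0)
d³ = 0³ = 0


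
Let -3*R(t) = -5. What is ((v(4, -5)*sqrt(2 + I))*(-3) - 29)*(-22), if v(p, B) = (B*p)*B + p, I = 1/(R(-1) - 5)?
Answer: 638 + 3432*sqrt(170)/5 ≈ 9587.6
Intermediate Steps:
R(t) = 5/3 (R(t) = -1/3*(-5) = 5/3)
I = -3/10 (I = 1/(5/3 - 5) = 1/(-10/3) = -3/10 ≈ -0.30000)
v(p, B) = p + p*B**2 (v(p, B) = p*B**2 + p = p + p*B**2)
((v(4, -5)*sqrt(2 + I))*(-3) - 29)*(-22) = (((4*(1 + (-5)**2))*sqrt(2 - 3/10))*(-3) - 29)*(-22) = (((4*(1 + 25))*sqrt(17/10))*(-3) - 29)*(-22) = (((4*26)*(sqrt(170)/10))*(-3) - 29)*(-22) = ((104*(sqrt(170)/10))*(-3) - 29)*(-22) = ((52*sqrt(170)/5)*(-3) - 29)*(-22) = (-156*sqrt(170)/5 - 29)*(-22) = (-29 - 156*sqrt(170)/5)*(-22) = 638 + 3432*sqrt(170)/5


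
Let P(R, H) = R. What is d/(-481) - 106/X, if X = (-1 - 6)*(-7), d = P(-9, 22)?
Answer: -50545/23569 ≈ -2.1446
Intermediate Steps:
d = -9
X = 49 (X = -7*(-7) = 49)
d/(-481) - 106/X = -9/(-481) - 106/49 = -9*(-1/481) - 106*1/49 = 9/481 - 106/49 = -50545/23569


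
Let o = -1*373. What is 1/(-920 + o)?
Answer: -1/1293 ≈ -0.00077340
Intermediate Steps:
o = -373
1/(-920 + o) = 1/(-920 - 373) = 1/(-1293) = -1/1293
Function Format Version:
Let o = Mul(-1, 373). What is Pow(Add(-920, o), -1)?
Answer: Rational(-1, 1293) ≈ -0.00077340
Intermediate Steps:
o = -373
Pow(Add(-920, o), -1) = Pow(Add(-920, -373), -1) = Pow(-1293, -1) = Rational(-1, 1293)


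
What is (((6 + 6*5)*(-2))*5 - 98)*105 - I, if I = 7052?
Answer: -55142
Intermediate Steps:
(((6 + 6*5)*(-2))*5 - 98)*105 - I = (((6 + 6*5)*(-2))*5 - 98)*105 - 1*7052 = (((6 + 30)*(-2))*5 - 98)*105 - 7052 = ((36*(-2))*5 - 98)*105 - 7052 = (-72*5 - 98)*105 - 7052 = (-360 - 98)*105 - 7052 = -458*105 - 7052 = -48090 - 7052 = -55142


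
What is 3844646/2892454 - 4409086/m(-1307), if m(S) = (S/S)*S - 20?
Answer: 6379090141143/1919143229 ≈ 3323.9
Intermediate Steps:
m(S) = -20 + S (m(S) = 1*S - 20 = S - 20 = -20 + S)
3844646/2892454 - 4409086/m(-1307) = 3844646/2892454 - 4409086/(-20 - 1307) = 3844646*(1/2892454) - 4409086/(-1327) = 1922323/1446227 - 4409086*(-1/1327) = 1922323/1446227 + 4409086/1327 = 6379090141143/1919143229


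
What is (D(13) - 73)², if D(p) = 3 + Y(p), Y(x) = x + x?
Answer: 1936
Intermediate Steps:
Y(x) = 2*x
D(p) = 3 + 2*p
(D(13) - 73)² = ((3 + 2*13) - 73)² = ((3 + 26) - 73)² = (29 - 73)² = (-44)² = 1936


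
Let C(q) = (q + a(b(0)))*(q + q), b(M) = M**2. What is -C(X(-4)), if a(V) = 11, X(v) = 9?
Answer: -360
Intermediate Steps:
C(q) = 2*q*(11 + q) (C(q) = (q + 11)*(q + q) = (11 + q)*(2*q) = 2*q*(11 + q))
-C(X(-4)) = -2*9*(11 + 9) = -2*9*20 = -1*360 = -360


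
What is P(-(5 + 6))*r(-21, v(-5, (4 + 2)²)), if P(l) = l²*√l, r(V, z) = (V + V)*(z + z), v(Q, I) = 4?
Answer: -40656*I*√11 ≈ -1.3484e+5*I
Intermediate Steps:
r(V, z) = 4*V*z (r(V, z) = (2*V)*(2*z) = 4*V*z)
P(l) = l^(5/2)
P(-(5 + 6))*r(-21, v(-5, (4 + 2)²)) = (-(5 + 6))^(5/2)*(4*(-21)*4) = (-1*11)^(5/2)*(-336) = (-11)^(5/2)*(-336) = (121*I*√11)*(-336) = -40656*I*√11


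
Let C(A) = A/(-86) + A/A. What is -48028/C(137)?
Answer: 4130408/51 ≈ 80988.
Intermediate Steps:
C(A) = 1 - A/86 (C(A) = A*(-1/86) + 1 = -A/86 + 1 = 1 - A/86)
-48028/C(137) = -48028/(1 - 1/86*137) = -48028/(1 - 137/86) = -48028/(-51/86) = -48028*(-86/51) = 4130408/51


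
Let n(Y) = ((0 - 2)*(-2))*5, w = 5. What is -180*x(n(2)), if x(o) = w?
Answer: -900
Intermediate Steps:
n(Y) = 20 (n(Y) = -2*(-2)*5 = 4*5 = 20)
x(o) = 5
-180*x(n(2)) = -180*5 = -900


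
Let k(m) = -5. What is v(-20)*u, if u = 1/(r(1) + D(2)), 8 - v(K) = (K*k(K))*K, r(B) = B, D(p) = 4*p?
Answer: 2008/9 ≈ 223.11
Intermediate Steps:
v(K) = 8 + 5*K² (v(K) = 8 - K*(-5)*K = 8 - (-5*K)*K = 8 - (-5)*K² = 8 + 5*K²)
u = ⅑ (u = 1/(1 + 4*2) = 1/(1 + 8) = 1/9 = ⅑ ≈ 0.11111)
v(-20)*u = (8 + 5*(-20)²)*(⅑) = (8 + 5*400)*(⅑) = (8 + 2000)*(⅑) = 2008*(⅑) = 2008/9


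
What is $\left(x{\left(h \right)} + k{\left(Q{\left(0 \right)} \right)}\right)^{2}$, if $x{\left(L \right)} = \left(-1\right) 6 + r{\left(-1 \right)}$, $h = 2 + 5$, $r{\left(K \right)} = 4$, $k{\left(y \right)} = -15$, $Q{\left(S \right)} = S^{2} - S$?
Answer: $289$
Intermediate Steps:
$h = 7$
$x{\left(L \right)} = -2$ ($x{\left(L \right)} = \left(-1\right) 6 + 4 = -6 + 4 = -2$)
$\left(x{\left(h \right)} + k{\left(Q{\left(0 \right)} \right)}\right)^{2} = \left(-2 - 15\right)^{2} = \left(-17\right)^{2} = 289$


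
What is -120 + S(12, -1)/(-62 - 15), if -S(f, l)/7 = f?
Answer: -1308/11 ≈ -118.91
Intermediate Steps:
S(f, l) = -7*f
-120 + S(12, -1)/(-62 - 15) = -120 + (-7*12)/(-62 - 15) = -120 - 84/(-77) = -120 - 1/77*(-84) = -120 + 12/11 = -1308/11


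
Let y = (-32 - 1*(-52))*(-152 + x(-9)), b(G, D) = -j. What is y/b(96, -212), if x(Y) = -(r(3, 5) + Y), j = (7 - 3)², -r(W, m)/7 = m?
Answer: 135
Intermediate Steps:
r(W, m) = -7*m
j = 16 (j = 4² = 16)
b(G, D) = -16 (b(G, D) = -1*16 = -16)
x(Y) = 35 - Y (x(Y) = -(-7*5 + Y) = -(-35 + Y) = 35 - Y)
y = -2160 (y = (-32 - 1*(-52))*(-152 + (35 - 1*(-9))) = (-32 + 52)*(-152 + (35 + 9)) = 20*(-152 + 44) = 20*(-108) = -2160)
y/b(96, -212) = -2160/(-16) = -2160*(-1/16) = 135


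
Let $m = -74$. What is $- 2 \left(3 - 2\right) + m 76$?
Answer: $-5626$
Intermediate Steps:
$- 2 \left(3 - 2\right) + m 76 = - 2 \left(3 - 2\right) - 5624 = \left(-2\right) 1 - 5624 = -2 - 5624 = -5626$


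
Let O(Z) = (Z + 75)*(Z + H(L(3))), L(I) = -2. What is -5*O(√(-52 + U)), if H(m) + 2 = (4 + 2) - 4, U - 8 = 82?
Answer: -190 - 375*√38 ≈ -2501.7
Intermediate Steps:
U = 90 (U = 8 + 82 = 90)
H(m) = 0 (H(m) = -2 + ((4 + 2) - 4) = -2 + (6 - 4) = -2 + 2 = 0)
O(Z) = Z*(75 + Z) (O(Z) = (Z + 75)*(Z + 0) = (75 + Z)*Z = Z*(75 + Z))
-5*O(√(-52 + U)) = -5*√(-52 + 90)*(75 + √(-52 + 90)) = -5*√38*(75 + √38)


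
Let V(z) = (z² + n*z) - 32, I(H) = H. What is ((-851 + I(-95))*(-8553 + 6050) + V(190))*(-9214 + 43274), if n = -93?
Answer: 81275198160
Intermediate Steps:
V(z) = -32 + z² - 93*z (V(z) = (z² - 93*z) - 32 = -32 + z² - 93*z)
((-851 + I(-95))*(-8553 + 6050) + V(190))*(-9214 + 43274) = ((-851 - 95)*(-8553 + 6050) + (-32 + 190² - 93*190))*(-9214 + 43274) = (-946*(-2503) + (-32 + 36100 - 17670))*34060 = (2367838 + 18398)*34060 = 2386236*34060 = 81275198160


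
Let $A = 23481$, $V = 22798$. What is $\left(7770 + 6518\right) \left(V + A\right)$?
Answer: $661234352$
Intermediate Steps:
$\left(7770 + 6518\right) \left(V + A\right) = \left(7770 + 6518\right) \left(22798 + 23481\right) = 14288 \cdot 46279 = 661234352$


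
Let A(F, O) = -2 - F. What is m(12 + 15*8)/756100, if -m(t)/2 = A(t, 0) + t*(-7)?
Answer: 529/189025 ≈ 0.0027986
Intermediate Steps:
m(t) = 4 + 16*t (m(t) = -2*((-2 - t) + t*(-7)) = -2*((-2 - t) - 7*t) = -2*(-2 - 8*t) = 4 + 16*t)
m(12 + 15*8)/756100 = (4 + 16*(12 + 15*8))/756100 = (4 + 16*(12 + 120))*(1/756100) = (4 + 16*132)*(1/756100) = (4 + 2112)*(1/756100) = 2116*(1/756100) = 529/189025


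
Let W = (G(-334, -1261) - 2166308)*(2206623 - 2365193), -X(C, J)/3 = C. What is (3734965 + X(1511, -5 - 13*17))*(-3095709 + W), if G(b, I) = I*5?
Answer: 1285164218444536832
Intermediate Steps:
G(b, I) = 5*I
X(C, J) = -3*C
W = 344511243410 (W = (5*(-1261) - 2166308)*(2206623 - 2365193) = (-6305 - 2166308)*(-158570) = -2172613*(-158570) = 344511243410)
(3734965 + X(1511, -5 - 13*17))*(-3095709 + W) = (3734965 - 3*1511)*(-3095709 + 344511243410) = (3734965 - 4533)*344508147701 = 3730432*344508147701 = 1285164218444536832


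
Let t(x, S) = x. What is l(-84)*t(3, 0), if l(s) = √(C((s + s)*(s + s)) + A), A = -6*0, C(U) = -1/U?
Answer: I/56 ≈ 0.017857*I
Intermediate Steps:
A = 0
l(s) = √(-1/s²)/2 (l(s) = √(-1/((s + s)*(s + s)) + 0) = √(-1/((2*s)*(2*s)) + 0) = √(-1/(4*s²) + 0) = √(-1/(4*s²)) = √(-1/s²)/2)
l(-84)*t(3, 0) = (√(-1/(-84)²)/2)*3 = (√(-1*1/7056)/2)*3 = (√(-1/7056)/2)*3 = ((I/84)/2)*3 = (I/168)*3 = I/56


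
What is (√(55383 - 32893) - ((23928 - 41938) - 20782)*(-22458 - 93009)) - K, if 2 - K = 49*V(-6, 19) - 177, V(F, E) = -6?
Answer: -4479196337 + √22490 ≈ -4.4792e+9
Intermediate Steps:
K = 473 (K = 2 - (49*(-6) - 177) = 2 - (-294 - 177) = 2 - 1*(-471) = 2 + 471 = 473)
(√(55383 - 32893) - ((23928 - 41938) - 20782)*(-22458 - 93009)) - K = (√(55383 - 32893) - ((23928 - 41938) - 20782)*(-22458 - 93009)) - 1*473 = (√22490 - (-18010 - 20782)*(-115467)) - 473 = (√22490 - (-38792)*(-115467)) - 473 = (√22490 - 1*4479195864) - 473 = (√22490 - 4479195864) - 473 = (-4479195864 + √22490) - 473 = -4479196337 + √22490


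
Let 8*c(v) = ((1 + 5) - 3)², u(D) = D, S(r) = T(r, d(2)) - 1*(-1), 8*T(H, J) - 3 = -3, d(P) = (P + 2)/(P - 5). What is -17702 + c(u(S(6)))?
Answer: -141607/8 ≈ -17701.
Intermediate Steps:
d(P) = (2 + P)/(-5 + P)
T(H, J) = 0 (T(H, J) = 3/8 + (⅛)*(-3) = 3/8 - 3/8 = 0)
S(r) = 1 (S(r) = 0 - 1*(-1) = 0 + 1 = 1)
c(v) = 9/8 (c(v) = ((1 + 5) - 3)²/8 = (6 - 3)²/8 = (⅛)*3² = (⅛)*9 = 9/8)
-17702 + c(u(S(6))) = -17702 + 9/8 = -141607/8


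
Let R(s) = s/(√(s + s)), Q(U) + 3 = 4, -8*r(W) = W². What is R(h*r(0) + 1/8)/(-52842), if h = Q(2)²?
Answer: -1/211368 ≈ -4.7311e-6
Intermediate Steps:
r(W) = -W²/8
Q(U) = 1 (Q(U) = -3 + 4 = 1)
h = 1 (h = 1² = 1)
R(s) = √2*√s/2 (R(s) = s/(√(2*s)) = s/((√2*√s)) = s*(√2/(2*√s)) = √2*√s/2)
R(h*r(0) + 1/8)/(-52842) = (√2*√(1*(-⅛*0²) + 1/8)/2)/(-52842) = (√2*√(1*(-⅛*0) + ⅛)/2)*(-1/52842) = (√2*√(1*0 + ⅛)/2)*(-1/52842) = (√2*√(0 + ⅛)/2)*(-1/52842) = (√2*√(⅛)/2)*(-1/52842) = (√2*(√2/4)/2)*(-1/52842) = (¼)*(-1/52842) = -1/211368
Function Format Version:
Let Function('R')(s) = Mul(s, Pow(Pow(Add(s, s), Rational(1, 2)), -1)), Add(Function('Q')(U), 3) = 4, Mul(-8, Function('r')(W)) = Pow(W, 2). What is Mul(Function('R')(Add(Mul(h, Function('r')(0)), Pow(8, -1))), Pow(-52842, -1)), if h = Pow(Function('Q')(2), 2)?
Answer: Rational(-1, 211368) ≈ -4.7311e-6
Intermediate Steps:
Function('r')(W) = Mul(Rational(-1, 8), Pow(W, 2))
Function('Q')(U) = 1 (Function('Q')(U) = Add(-3, 4) = 1)
h = 1 (h = Pow(1, 2) = 1)
Function('R')(s) = Mul(Rational(1, 2), Pow(2, Rational(1, 2)), Pow(s, Rational(1, 2))) (Function('R')(s) = Mul(s, Pow(Pow(Mul(2, s), Rational(1, 2)), -1)) = Mul(s, Pow(Mul(Pow(2, Rational(1, 2)), Pow(s, Rational(1, 2))), -1)) = Mul(s, Mul(Rational(1, 2), Pow(2, Rational(1, 2)), Pow(s, Rational(-1, 2)))) = Mul(Rational(1, 2), Pow(2, Rational(1, 2)), Pow(s, Rational(1, 2))))
Mul(Function('R')(Add(Mul(h, Function('r')(0)), Pow(8, -1))), Pow(-52842, -1)) = Mul(Mul(Rational(1, 2), Pow(2, Rational(1, 2)), Pow(Add(Mul(1, Mul(Rational(-1, 8), Pow(0, 2))), Pow(8, -1)), Rational(1, 2))), Pow(-52842, -1)) = Mul(Mul(Rational(1, 2), Pow(2, Rational(1, 2)), Pow(Add(Mul(1, Mul(Rational(-1, 8), 0)), Rational(1, 8)), Rational(1, 2))), Rational(-1, 52842)) = Mul(Mul(Rational(1, 2), Pow(2, Rational(1, 2)), Pow(Add(Mul(1, 0), Rational(1, 8)), Rational(1, 2))), Rational(-1, 52842)) = Mul(Mul(Rational(1, 2), Pow(2, Rational(1, 2)), Pow(Add(0, Rational(1, 8)), Rational(1, 2))), Rational(-1, 52842)) = Mul(Mul(Rational(1, 2), Pow(2, Rational(1, 2)), Pow(Rational(1, 8), Rational(1, 2))), Rational(-1, 52842)) = Mul(Mul(Rational(1, 2), Pow(2, Rational(1, 2)), Mul(Rational(1, 4), Pow(2, Rational(1, 2)))), Rational(-1, 52842)) = Mul(Rational(1, 4), Rational(-1, 52842)) = Rational(-1, 211368)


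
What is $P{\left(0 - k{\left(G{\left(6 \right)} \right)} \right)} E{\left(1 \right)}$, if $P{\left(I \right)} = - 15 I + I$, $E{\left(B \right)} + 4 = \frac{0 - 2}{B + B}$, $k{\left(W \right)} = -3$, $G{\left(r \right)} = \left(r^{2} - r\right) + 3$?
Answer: $210$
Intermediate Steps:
$G{\left(r \right)} = 3 + r^{2} - r$
$E{\left(B \right)} = -4 - \frac{1}{B}$ ($E{\left(B \right)} = -4 + \frac{0 - 2}{B + B} = -4 - \frac{2}{2 B} = -4 - 2 \frac{1}{2 B} = -4 - \frac{1}{B}$)
$P{\left(I \right)} = - 14 I$
$P{\left(0 - k{\left(G{\left(6 \right)} \right)} \right)} E{\left(1 \right)} = - 14 \left(0 - -3\right) \left(-4 - 1^{-1}\right) = - 14 \left(0 + 3\right) \left(-4 - 1\right) = \left(-14\right) 3 \left(-4 - 1\right) = \left(-42\right) \left(-5\right) = 210$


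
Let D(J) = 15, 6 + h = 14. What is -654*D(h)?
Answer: -9810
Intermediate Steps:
h = 8 (h = -6 + 14 = 8)
-654*D(h) = -654*15 = -9810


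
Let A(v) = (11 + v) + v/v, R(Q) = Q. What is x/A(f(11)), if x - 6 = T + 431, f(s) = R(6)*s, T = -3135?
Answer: -1349/39 ≈ -34.590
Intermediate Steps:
f(s) = 6*s
x = -2698 (x = 6 + (-3135 + 431) = 6 - 2704 = -2698)
A(v) = 12 + v (A(v) = (11 + v) + 1 = 12 + v)
x/A(f(11)) = -2698/(12 + 6*11) = -2698/(12 + 66) = -2698/78 = -2698*1/78 = -1349/39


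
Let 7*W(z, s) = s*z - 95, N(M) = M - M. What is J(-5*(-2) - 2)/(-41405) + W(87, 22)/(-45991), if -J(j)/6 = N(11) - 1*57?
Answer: -26488307/1904257355 ≈ -0.013910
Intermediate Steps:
N(M) = 0
W(z, s) = -95/7 + s*z/7 (W(z, s) = (s*z - 95)/7 = (-95 + s*z)/7 = -95/7 + s*z/7)
J(j) = 342 (J(j) = -6*(0 - 1*57) = -6*(0 - 57) = -6*(-57) = 342)
J(-5*(-2) - 2)/(-41405) + W(87, 22)/(-45991) = 342/(-41405) + (-95/7 + (⅐)*22*87)/(-45991) = 342*(-1/41405) + (-95/7 + 1914/7)*(-1/45991) = -342/41405 + (1819/7)*(-1/45991) = -342/41405 - 1819/321937 = -26488307/1904257355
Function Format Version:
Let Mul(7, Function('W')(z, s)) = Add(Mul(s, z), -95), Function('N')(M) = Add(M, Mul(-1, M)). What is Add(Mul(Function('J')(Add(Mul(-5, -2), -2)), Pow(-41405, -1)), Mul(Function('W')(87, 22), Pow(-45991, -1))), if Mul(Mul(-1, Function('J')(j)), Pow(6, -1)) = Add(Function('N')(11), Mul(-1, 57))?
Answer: Rational(-26488307, 1904257355) ≈ -0.013910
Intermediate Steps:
Function('N')(M) = 0
Function('W')(z, s) = Add(Rational(-95, 7), Mul(Rational(1, 7), s, z)) (Function('W')(z, s) = Mul(Rational(1, 7), Add(Mul(s, z), -95)) = Mul(Rational(1, 7), Add(-95, Mul(s, z))) = Add(Rational(-95, 7), Mul(Rational(1, 7), s, z)))
Function('J')(j) = 342 (Function('J')(j) = Mul(-6, Add(0, Mul(-1, 57))) = Mul(-6, Add(0, -57)) = Mul(-6, -57) = 342)
Add(Mul(Function('J')(Add(Mul(-5, -2), -2)), Pow(-41405, -1)), Mul(Function('W')(87, 22), Pow(-45991, -1))) = Add(Mul(342, Pow(-41405, -1)), Mul(Add(Rational(-95, 7), Mul(Rational(1, 7), 22, 87)), Pow(-45991, -1))) = Add(Mul(342, Rational(-1, 41405)), Mul(Add(Rational(-95, 7), Rational(1914, 7)), Rational(-1, 45991))) = Add(Rational(-342, 41405), Mul(Rational(1819, 7), Rational(-1, 45991))) = Add(Rational(-342, 41405), Rational(-1819, 321937)) = Rational(-26488307, 1904257355)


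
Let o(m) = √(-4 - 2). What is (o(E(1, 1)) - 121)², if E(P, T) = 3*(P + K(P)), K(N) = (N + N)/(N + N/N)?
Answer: (121 - I*√6)² ≈ 14635.0 - 592.78*I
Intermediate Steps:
K(N) = 2*N/(1 + N) (K(N) = (2*N)/(N + 1) = (2*N)/(1 + N) = 2*N/(1 + N))
E(P, T) = 3*P + 6*P/(1 + P) (E(P, T) = 3*(P + 2*P/(1 + P)) = 3*P + 6*P/(1 + P))
o(m) = I*√6 (o(m) = √(-6) = I*√6)
(o(E(1, 1)) - 121)² = (I*√6 - 121)² = (-121 + I*√6)²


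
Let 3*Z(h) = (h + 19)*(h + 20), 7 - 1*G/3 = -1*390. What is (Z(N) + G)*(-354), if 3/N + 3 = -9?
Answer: -3722487/8 ≈ -4.6531e+5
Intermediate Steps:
N = -1/4 (N = 3/(-3 - 9) = 3/(-12) = 3*(-1/12) = -1/4 ≈ -0.25000)
G = 1191 (G = 21 - (-3)*390 = 21 - 3*(-390) = 21 + 1170 = 1191)
Z(h) = (19 + h)*(20 + h)/3 (Z(h) = ((h + 19)*(h + 20))/3 = ((19 + h)*(20 + h))/3 = (19 + h)*(20 + h)/3)
(Z(N) + G)*(-354) = ((380/3 + 13*(-1/4) + (-1/4)**2/3) + 1191)*(-354) = ((380/3 - 13/4 + (1/3)*(1/16)) + 1191)*(-354) = ((380/3 - 13/4 + 1/48) + 1191)*(-354) = (1975/16 + 1191)*(-354) = (21031/16)*(-354) = -3722487/8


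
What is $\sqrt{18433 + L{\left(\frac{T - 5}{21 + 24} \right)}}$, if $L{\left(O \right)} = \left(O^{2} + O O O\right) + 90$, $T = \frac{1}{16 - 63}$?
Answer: $\frac{11 \sqrt{340349559748315}}{1491075} \approx 136.1$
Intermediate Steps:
$T = - \frac{1}{47}$ ($T = \frac{1}{-47} = - \frac{1}{47} \approx -0.021277$)
$L{\left(O \right)} = 90 + O^{2} + O^{3}$ ($L{\left(O \right)} = \left(O^{2} + O^{2} O\right) + 90 = \left(O^{2} + O^{3}\right) + 90 = 90 + O^{2} + O^{3}$)
$\sqrt{18433 + L{\left(\frac{T - 5}{21 + 24} \right)}} = \sqrt{18433 + \left(90 + \left(\frac{- \frac{1}{47} - 5}{21 + 24}\right)^{2} + \left(\frac{- \frac{1}{47} - 5}{21 + 24}\right)^{3}\right)} = \sqrt{18433 + \left(90 + \left(\frac{- \frac{1}{47} + \left(-8 + 3\right)}{45}\right)^{2} + \left(\frac{- \frac{1}{47} + \left(-8 + 3\right)}{45}\right)^{3}\right)} = \sqrt{18433 + \left(90 + \left(\left(- \frac{1}{47} - 5\right) \frac{1}{45}\right)^{2} + \left(\left(- \frac{1}{47} - 5\right) \frac{1}{45}\right)^{3}\right)} = \sqrt{18433 + \left(90 + \left(\left(- \frac{236}{47}\right) \frac{1}{45}\right)^{2} + \left(\left(- \frac{236}{47}\right) \frac{1}{45}\right)^{3}\right)} = \sqrt{18433 + \left(90 + \left(- \frac{236}{2115}\right)^{2} + \left(- \frac{236}{2115}\right)^{3}\right)} = \sqrt{18433 + \left(90 + \frac{55696}{4473225} - \frac{13144256}{9460870875}\right)} = \sqrt{18433 + \frac{851583031534}{9460870875}} = \sqrt{\frac{175243815870409}{9460870875}} = \frac{11 \sqrt{340349559748315}}{1491075}$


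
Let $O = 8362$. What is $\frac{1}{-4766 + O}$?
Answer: $\frac{1}{3596} \approx 0.00027809$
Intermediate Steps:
$\frac{1}{-4766 + O} = \frac{1}{-4766 + 8362} = \frac{1}{3596}$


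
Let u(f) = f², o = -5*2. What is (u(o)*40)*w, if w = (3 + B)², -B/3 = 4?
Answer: 324000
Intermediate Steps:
B = -12 (B = -3*4 = -12)
o = -10
w = 81 (w = (3 - 12)² = (-9)² = 81)
(u(o)*40)*w = ((-10)²*40)*81 = (100*40)*81 = 4000*81 = 324000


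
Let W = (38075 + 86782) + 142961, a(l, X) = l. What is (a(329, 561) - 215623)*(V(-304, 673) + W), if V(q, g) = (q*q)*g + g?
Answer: -13448223235946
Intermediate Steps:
V(q, g) = g + g*q² (V(q, g) = q²*g + g = g*q² + g = g + g*q²)
W = 267818 (W = 124857 + 142961 = 267818)
(a(329, 561) - 215623)*(V(-304, 673) + W) = (329 - 215623)*(673*(1 + (-304)²) + 267818) = -215294*(673*(1 + 92416) + 267818) = -215294*(673*92417 + 267818) = -215294*(62196641 + 267818) = -215294*62464459 = -13448223235946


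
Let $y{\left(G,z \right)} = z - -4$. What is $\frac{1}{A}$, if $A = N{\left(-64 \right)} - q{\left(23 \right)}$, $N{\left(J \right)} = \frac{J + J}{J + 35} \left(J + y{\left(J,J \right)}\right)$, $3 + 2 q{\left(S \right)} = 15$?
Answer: $- \frac{29}{16046} \approx -0.0018073$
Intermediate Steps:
$q{\left(S \right)} = 6$ ($q{\left(S \right)} = - \frac{3}{2} + \frac{1}{2} \cdot 15 = - \frac{3}{2} + \frac{15}{2} = 6$)
$y{\left(G,z \right)} = 4 + z$ ($y{\left(G,z \right)} = z + 4 = 4 + z$)
$N{\left(J \right)} = \frac{2 J \left(4 + 2 J\right)}{35 + J}$ ($N{\left(J \right)} = \frac{J + J}{J + 35} \left(J + \left(4 + J\right)\right) = \frac{2 J}{35 + J} \left(4 + 2 J\right) = \frac{2 J \left(4 + 2 J\right)}{35 + J}$)
$A = - \frac{16046}{29}$ ($A = 4 \left(-64\right) \frac{1}{35 - 64} \left(2 - 64\right) - 6 = 4 \left(-64\right) \frac{1}{-29} \left(-62\right) - 6 = 4 \left(-64\right) \left(- \frac{1}{29}\right) \left(-62\right) - 6 = - \frac{15872}{29} - 6 = - \frac{16046}{29} \approx -553.31$)
$\frac{1}{A} = \frac{1}{- \frac{16046}{29}} = - \frac{29}{16046}$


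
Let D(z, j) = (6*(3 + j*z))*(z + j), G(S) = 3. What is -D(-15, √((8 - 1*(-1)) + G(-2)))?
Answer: 1350 - 2736*√3 ≈ -3388.9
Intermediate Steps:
D(z, j) = (18 + 6*j*z)*(j + z)
-D(-15, √((8 - 1*(-1)) + G(-2))) = -(18*√((8 - 1*(-1)) + 3) + 18*(-15) + 6*√((8 - 1*(-1)) + 3)*(-15)² + 6*(-15)*(√((8 - 1*(-1)) + 3))²) = -(18*√((8 + 1) + 3) - 270 + 6*√((8 + 1) + 3)*225 + 6*(-15)*(√((8 + 1) + 3))²) = -(18*√(9 + 3) - 270 + 6*√(9 + 3)*225 + 6*(-15)*(√(9 + 3))²) = -(18*√12 - 270 + 6*√12*225 + 6*(-15)*(√12)²) = -(18*(2*√3) - 270 + 6*(2*√3)*225 + 6*(-15)*(2*√3)²) = -(36*√3 - 270 + 2700*√3 + 6*(-15)*12) = -(36*√3 - 270 + 2700*√3 - 1080) = -(-1350 + 2736*√3) = 1350 - 2736*√3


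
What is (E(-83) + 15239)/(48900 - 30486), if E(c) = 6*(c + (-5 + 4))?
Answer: 14735/18414 ≈ 0.80021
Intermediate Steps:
E(c) = -6 + 6*c (E(c) = 6*(c - 1) = 6*(-1 + c) = -6 + 6*c)
(E(-83) + 15239)/(48900 - 30486) = ((-6 + 6*(-83)) + 15239)/(48900 - 30486) = ((-6 - 498) + 15239)/18414 = (-504 + 15239)*(1/18414) = 14735*(1/18414) = 14735/18414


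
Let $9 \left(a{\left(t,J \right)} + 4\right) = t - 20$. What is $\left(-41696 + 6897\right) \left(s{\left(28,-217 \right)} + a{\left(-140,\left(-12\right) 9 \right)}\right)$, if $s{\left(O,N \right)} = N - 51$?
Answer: $\frac{90755792}{9} \approx 1.0084 \cdot 10^{7}$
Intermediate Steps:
$a{\left(t,J \right)} = - \frac{56}{9} + \frac{t}{9}$ ($a{\left(t,J \right)} = -4 + \frac{t - 20}{9} = -4 + \frac{-20 + t}{9} = -4 + \left(- \frac{20}{9} + \frac{t}{9}\right) = - \frac{56}{9} + \frac{t}{9}$)
$s{\left(O,N \right)} = -51 + N$
$\left(-41696 + 6897\right) \left(s{\left(28,-217 \right)} + a{\left(-140,\left(-12\right) 9 \right)}\right) = \left(-41696 + 6897\right) \left(\left(-51 - 217\right) + \left(- \frac{56}{9} + \frac{1}{9} \left(-140\right)\right)\right) = - 34799 \left(-268 - \frac{196}{9}\right) = \left(-34799\right) \left(- \frac{2608}{9}\right) = \frac{90755792}{9}$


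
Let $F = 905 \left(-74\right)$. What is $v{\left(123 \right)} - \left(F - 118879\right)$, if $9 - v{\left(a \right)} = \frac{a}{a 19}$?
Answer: $\frac{3531301}{19} \approx 1.8586 \cdot 10^{5}$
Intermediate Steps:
$F = -66970$
$v{\left(a \right)} = \frac{170}{19}$ ($v{\left(a \right)} = 9 - \frac{a}{a 19} = 9 - \frac{a}{19 a} = 9 - a \frac{1}{19 a} = 9 - \frac{1}{19} = \frac{170}{19}$)
$v{\left(123 \right)} - \left(F - 118879\right) = \frac{170}{19} - \left(-66970 - 118879\right) = \frac{170}{19} - -185849 = \frac{170}{19} + 185849 = \frac{3531301}{19}$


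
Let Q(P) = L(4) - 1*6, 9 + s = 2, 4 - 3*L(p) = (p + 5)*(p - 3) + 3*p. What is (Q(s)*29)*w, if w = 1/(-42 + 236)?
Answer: -1015/582 ≈ -1.7440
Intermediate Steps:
w = 1/194 ≈ 0.0051546
L(p) = 4/3 - p - (-3 + p)*(5 + p)/3 (L(p) = 4/3 - ((p + 5)*(p - 3) + 3*p)/3 = 4/3 - ((5 + p)*(-3 + p) + 3*p)/3 = 4/3 - ((-3 + p)*(5 + p) + 3*p)/3 = 4/3 - (3*p + (-3 + p)*(5 + p))/3 = 4/3 + (-p - (-3 + p)*(5 + p)/3) = 4/3 - p - (-3 + p)*(5 + p)/3)
s = -7 (s = -9 + 2 = -7)
Q(P) = -35/3 (Q(P) = (19/3 - 5/3*4 - ⅓*4²) - 1*6 = (19/3 - 20/3 - ⅓*16) - 6 = (19/3 - 20/3 - 16/3) - 6 = -17/3 - 6 = -35/3)
(Q(s)*29)*w = -35/3*29*(1/194) = -1015/3*1/194 = -1015/582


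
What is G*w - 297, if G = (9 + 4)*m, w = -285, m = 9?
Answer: -33642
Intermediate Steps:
G = 117 (G = (9 + 4)*9 = 13*9 = 117)
G*w - 297 = 117*(-285) - 297 = -33345 - 297 = -33642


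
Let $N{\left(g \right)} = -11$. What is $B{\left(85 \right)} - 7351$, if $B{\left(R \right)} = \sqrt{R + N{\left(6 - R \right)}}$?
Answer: $-7351 + \sqrt{74} \approx -7342.4$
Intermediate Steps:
$B{\left(R \right)} = \sqrt{-11 + R}$ ($B{\left(R \right)} = \sqrt{R - 11} = \sqrt{-11 + R}$)
$B{\left(85 \right)} - 7351 = \sqrt{-11 + 85} - 7351 = \sqrt{74} - 7351 = -7351 + \sqrt{74}$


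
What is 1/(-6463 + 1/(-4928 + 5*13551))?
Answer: -62827/406050900 ≈ -0.00015473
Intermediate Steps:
1/(-6463 + 1/(-4928 + 5*13551)) = 1/(-6463 + 1/(-4928 + 67755)) = 1/(-6463 + 1/62827) = 1/(-406050900/62827) = -62827/406050900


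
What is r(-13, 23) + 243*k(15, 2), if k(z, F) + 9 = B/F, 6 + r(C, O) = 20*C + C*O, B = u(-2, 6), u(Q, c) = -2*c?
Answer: -4210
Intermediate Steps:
B = -12 (B = -2*6 = -12)
r(C, O) = -6 + 20*C + C*O (r(C, O) = -6 + (20*C + C*O) = -6 + 20*C + C*O)
k(z, F) = -9 - 12/F
r(-13, 23) + 243*k(15, 2) = (-6 + 20*(-13) - 13*23) + 243*(-9 - 12/2) = (-6 - 260 - 299) + 243*(-9 - 12*½) = -565 + 243*(-9 - 6) = -565 + 243*(-15) = -565 - 3645 = -4210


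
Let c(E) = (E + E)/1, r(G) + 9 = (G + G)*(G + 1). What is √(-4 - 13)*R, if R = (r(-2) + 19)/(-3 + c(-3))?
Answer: -14*I*√17/9 ≈ -6.4137*I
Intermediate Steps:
r(G) = -9 + 2*G*(1 + G) (r(G) = -9 + (G + G)*(G + 1) = -9 + (2*G)*(1 + G) = -9 + 2*G*(1 + G))
c(E) = 2*E (c(E) = (2*E)*1 = 2*E)
R = -14/9 (R = ((-9 + 2*(-2) + 2*(-2)²) + 19)/(-3 + 2*(-3)) = ((-9 - 4 + 2*4) + 19)/(-3 - 6) = ((-9 - 4 + 8) + 19)/(-9) = (-5 + 19)*(-⅑) = 14*(-⅑) = -14/9 ≈ -1.5556)
√(-4 - 13)*R = √(-4 - 13)*(-14/9) = √(-17)*(-14/9) = (I*√17)*(-14/9) = -14*I*√17/9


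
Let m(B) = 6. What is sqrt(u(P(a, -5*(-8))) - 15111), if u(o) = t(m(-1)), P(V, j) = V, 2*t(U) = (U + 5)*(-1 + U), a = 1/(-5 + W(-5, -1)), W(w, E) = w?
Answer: I*sqrt(60334)/2 ≈ 122.81*I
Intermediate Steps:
a = -1/10 (a = 1/(-5 - 5) = 1/(-10) = -1/10 ≈ -0.10000)
t(U) = (-1 + U)*(5 + U)/2 (t(U) = ((U + 5)*(-1 + U))/2 = ((5 + U)*(-1 + U))/2 = ((-1 + U)*(5 + U))/2 = (-1 + U)*(5 + U)/2)
u(o) = 55/2 (u(o) = -5/2 + (1/2)*6**2 + 2*6 = -5/2 + (1/2)*36 + 12 = -5/2 + 18 + 12 = 55/2)
sqrt(u(P(a, -5*(-8))) - 15111) = sqrt(55/2 - 15111) = sqrt(-30167/2) = I*sqrt(60334)/2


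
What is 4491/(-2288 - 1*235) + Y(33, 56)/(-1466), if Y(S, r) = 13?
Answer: -2205535/1232906 ≈ -1.7889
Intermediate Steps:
4491/(-2288 - 1*235) + Y(33, 56)/(-1466) = 4491/(-2288 - 1*235) + 13/(-1466) = 4491/(-2288 - 235) + 13*(-1/1466) = 4491/(-2523) - 13/1466 = 4491*(-1/2523) - 13/1466 = -1497/841 - 13/1466 = -2205535/1232906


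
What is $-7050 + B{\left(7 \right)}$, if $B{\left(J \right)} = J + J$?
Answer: $-7036$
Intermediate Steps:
$B{\left(J \right)} = 2 J$
$-7050 + B{\left(7 \right)} = -7050 + 2 \cdot 7 = -7050 + 14 = -7036$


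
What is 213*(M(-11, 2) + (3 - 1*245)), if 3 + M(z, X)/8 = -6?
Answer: -66882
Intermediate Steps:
M(z, X) = -72 (M(z, X) = -24 + 8*(-6) = -24 - 48 = -72)
213*(M(-11, 2) + (3 - 1*245)) = 213*(-72 + (3 - 1*245)) = 213*(-72 + (3 - 245)) = 213*(-72 - 242) = 213*(-314) = -66882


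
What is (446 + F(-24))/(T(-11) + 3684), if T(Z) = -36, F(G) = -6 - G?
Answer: 29/228 ≈ 0.12719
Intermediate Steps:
(446 + F(-24))/(T(-11) + 3684) = (446 + (-6 - 1*(-24)))/(-36 + 3684) = (446 + (-6 + 24))/3648 = (446 + 18)*(1/3648) = 464*(1/3648) = 29/228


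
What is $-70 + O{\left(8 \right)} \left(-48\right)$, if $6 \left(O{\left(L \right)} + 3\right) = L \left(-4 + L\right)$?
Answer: $-182$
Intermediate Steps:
$O{\left(L \right)} = -3 + \frac{L \left(-4 + L\right)}{6}$
$-70 + O{\left(8 \right)} \left(-48\right) = -70 + \left(-3 - \frac{16}{3} + \frac{8^{2}}{6}\right) \left(-48\right) = -70 + \left(-3 - \frac{16}{3} + \frac{1}{6} \cdot 64\right) \left(-48\right) = -70 + \left(-3 - \frac{16}{3} + \frac{32}{3}\right) \left(-48\right) = -70 + \frac{7}{3} \left(-48\right) = -70 - 112 = -182$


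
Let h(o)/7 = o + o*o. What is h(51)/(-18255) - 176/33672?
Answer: -26179162/25611765 ≈ -1.0222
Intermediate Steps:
h(o) = 7*o + 7*o² (h(o) = 7*(o + o*o) = 7*(o + o²) = 7*o + 7*o²)
h(51)/(-18255) - 176/33672 = (7*51*(1 + 51))/(-18255) - 176/33672 = (7*51*52)*(-1/18255) - 176*1/33672 = 18564*(-1/18255) - 22/4209 = -6188/6085 - 22/4209 = -26179162/25611765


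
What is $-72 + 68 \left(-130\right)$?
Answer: $-8912$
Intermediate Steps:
$-72 + 68 \left(-130\right) = -72 - 8840 = -8912$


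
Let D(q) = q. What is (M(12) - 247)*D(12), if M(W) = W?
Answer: -2820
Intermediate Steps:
(M(12) - 247)*D(12) = (12 - 247)*12 = -235*12 = -2820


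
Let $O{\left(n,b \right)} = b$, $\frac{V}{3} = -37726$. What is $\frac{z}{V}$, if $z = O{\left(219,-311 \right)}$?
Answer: $\frac{311}{113178} \approx 0.0027479$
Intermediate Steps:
$V = -113178$ ($V = 3 \left(-37726\right) = -113178$)
$z = -311$
$\frac{z}{V} = - \frac{311}{-113178} = \left(-311\right) \left(- \frac{1}{113178}\right) = \frac{311}{113178}$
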